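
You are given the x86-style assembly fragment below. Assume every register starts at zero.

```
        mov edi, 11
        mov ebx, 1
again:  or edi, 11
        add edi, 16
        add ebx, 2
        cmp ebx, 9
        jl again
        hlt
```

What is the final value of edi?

edi=11
ebx=1
edi=11|11=11
edi=11+16=27
ebx=1+2=3
cmp ebx, 9  (cmp 3,9)
jl again: taken
edi=27|11=27
edi=27+16=43
ebx=3+2=5
cmp ebx, 9  (cmp 5,9)
jl again: taken
edi=43|11=43
edi=43+16=59
ebx=5+2=7
cmp ebx, 9  (cmp 7,9)
jl again: taken
edi=59|11=59
edi=59+16=75
ebx=7+2=9
cmp ebx, 9  (cmp 9,9)
jl again: not taken
halt.

75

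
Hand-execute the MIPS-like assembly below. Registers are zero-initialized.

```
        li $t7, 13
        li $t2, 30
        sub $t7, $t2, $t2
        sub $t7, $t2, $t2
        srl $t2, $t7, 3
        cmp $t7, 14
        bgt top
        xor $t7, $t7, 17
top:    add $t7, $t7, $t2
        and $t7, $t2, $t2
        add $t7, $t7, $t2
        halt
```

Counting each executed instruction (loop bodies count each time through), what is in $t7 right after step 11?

0

after li $t7, 13: $t7=13
after li $t2, 30: $t2=30
after sub $t7, $t2, $t2: $t7=30-30=0
after sub $t7, $t2, $t2: $t7=30-30=0
after srl $t2, $t7, 3: $t2=0>>3=0
cmp $t7, 14  (cmp 0,14)
bgt top: not taken
after xor $t7, $t7, 17: $t7=0^17=17
after add $t7, $t7, $t2: $t7=17+0=17
after and $t7, $t2, $t2: $t7=0&0=0
after add $t7, $t7, $t2: $t7=0+0=0
After step 11: $t7 = 0.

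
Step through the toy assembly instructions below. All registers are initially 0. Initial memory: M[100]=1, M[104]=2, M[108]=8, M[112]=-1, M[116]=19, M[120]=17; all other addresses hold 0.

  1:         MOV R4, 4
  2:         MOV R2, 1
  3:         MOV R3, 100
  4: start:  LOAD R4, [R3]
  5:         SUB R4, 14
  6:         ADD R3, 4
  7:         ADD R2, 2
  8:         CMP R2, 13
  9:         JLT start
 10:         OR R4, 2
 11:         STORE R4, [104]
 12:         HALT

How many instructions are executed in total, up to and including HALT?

42

R4=4
R2=1
R3=100
R4=M[100]=1
R4=1-14=-13
R3=100+4=104
R2=1+2=3
CMP R2, 13  (cmp 3,13)
JLT start: taken
R4=M[104]=2
R4=2-14=-12
R3=104+4=108
R2=3+2=5
CMP R2, 13  (cmp 5,13)
JLT start: taken
R4=M[108]=8
R4=8-14=-6
R3=108+4=112
R2=5+2=7
CMP R2, 13  (cmp 7,13)
JLT start: taken
R4=M[112]=-1
R4=(-1)-14=-15
R3=112+4=116
R2=7+2=9
CMP R2, 13  (cmp 9,13)
JLT start: taken
R4=M[116]=19
R4=19-14=5
R3=116+4=120
R2=9+2=11
CMP R2, 13  (cmp 11,13)
JLT start: taken
R4=M[120]=17
R4=17-14=3
R3=120+4=124
R2=11+2=13
CMP R2, 13  (cmp 13,13)
JLT start: not taken
R4=3|2=3
STORE R4, [104] → M[104]=3
halt.
Total executed instructions: 42.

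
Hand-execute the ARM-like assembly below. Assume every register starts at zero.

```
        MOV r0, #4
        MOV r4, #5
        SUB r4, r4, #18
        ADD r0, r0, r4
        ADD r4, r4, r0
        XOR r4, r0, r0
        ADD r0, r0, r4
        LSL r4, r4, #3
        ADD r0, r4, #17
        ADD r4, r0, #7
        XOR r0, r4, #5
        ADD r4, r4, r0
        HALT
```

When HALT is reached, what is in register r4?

53

r0=4
r4=5
r4=5-18=-13
r0=4+(-13)=-9
r4=(-13)+(-9)=-22
r4=(-9)^(-9)=0
r0=(-9)+0=-9
r4=0<<3=0
r0=0+17=17
r4=17+7=24
r0=24^5=29
r4=24+29=53
halt.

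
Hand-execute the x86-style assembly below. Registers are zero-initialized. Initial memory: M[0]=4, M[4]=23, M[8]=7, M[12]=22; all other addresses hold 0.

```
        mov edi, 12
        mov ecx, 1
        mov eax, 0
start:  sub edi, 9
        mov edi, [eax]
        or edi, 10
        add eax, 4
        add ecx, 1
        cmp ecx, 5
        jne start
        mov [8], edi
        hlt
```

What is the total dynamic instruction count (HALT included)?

33

edi=12
ecx=1
eax=0
edi=12-9=3
edi=M[0]=4
edi=4|10=14
eax=0+4=4
ecx=1+1=2
cmp ecx, 5  (cmp 2,5)
jne start: taken
edi=14-9=5
edi=M[4]=23
edi=23|10=31
eax=4+4=8
ecx=2+1=3
cmp ecx, 5  (cmp 3,5)
jne start: taken
edi=31-9=22
edi=M[8]=7
edi=7|10=15
eax=8+4=12
ecx=3+1=4
cmp ecx, 5  (cmp 4,5)
jne start: taken
edi=15-9=6
edi=M[12]=22
edi=22|10=30
eax=12+4=16
ecx=4+1=5
cmp ecx, 5  (cmp 5,5)
jne start: not taken
mov [8], edi → M[8]=30
halt.
Total executed instructions: 33.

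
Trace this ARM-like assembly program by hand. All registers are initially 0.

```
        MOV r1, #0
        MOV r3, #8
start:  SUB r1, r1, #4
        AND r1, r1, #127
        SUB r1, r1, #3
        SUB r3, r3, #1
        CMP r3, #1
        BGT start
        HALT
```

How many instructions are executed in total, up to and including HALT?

after MOV r1, #0: r1=0
after MOV r3, #8: r3=8
after SUB r1, r1, #4: r1=0-4=-4
after AND r1, r1, #127: r1=(-4)&127=124
after SUB r1, r1, #3: r1=124-3=121
after SUB r3, r3, #1: r3=8-1=7
CMP r3, #1  (cmp 7,1)
BGT start: taken
after SUB r1, r1, #4: r1=121-4=117
after AND r1, r1, #127: r1=117&127=117
after SUB r1, r1, #3: r1=117-3=114
after SUB r3, r3, #1: r3=7-1=6
CMP r3, #1  (cmp 6,1)
BGT start: taken
after SUB r1, r1, #4: r1=114-4=110
after AND r1, r1, #127: r1=110&127=110
after SUB r1, r1, #3: r1=110-3=107
after SUB r3, r3, #1: r3=6-1=5
CMP r3, #1  (cmp 5,1)
BGT start: taken
after SUB r1, r1, #4: r1=107-4=103
after AND r1, r1, #127: r1=103&127=103
after SUB r1, r1, #3: r1=103-3=100
after SUB r3, r3, #1: r3=5-1=4
CMP r3, #1  (cmp 4,1)
BGT start: taken
after SUB r1, r1, #4: r1=100-4=96
after AND r1, r1, #127: r1=96&127=96
after SUB r1, r1, #3: r1=96-3=93
after SUB r3, r3, #1: r3=4-1=3
CMP r3, #1  (cmp 3,1)
BGT start: taken
after SUB r1, r1, #4: r1=93-4=89
after AND r1, r1, #127: r1=89&127=89
after SUB r1, r1, #3: r1=89-3=86
after SUB r3, r3, #1: r3=3-1=2
CMP r3, #1  (cmp 2,1)
BGT start: taken
after SUB r1, r1, #4: r1=86-4=82
after AND r1, r1, #127: r1=82&127=82
after SUB r1, r1, #3: r1=82-3=79
after SUB r3, r3, #1: r3=2-1=1
CMP r3, #1  (cmp 1,1)
BGT start: not taken
halt.
Total executed instructions: 45.

45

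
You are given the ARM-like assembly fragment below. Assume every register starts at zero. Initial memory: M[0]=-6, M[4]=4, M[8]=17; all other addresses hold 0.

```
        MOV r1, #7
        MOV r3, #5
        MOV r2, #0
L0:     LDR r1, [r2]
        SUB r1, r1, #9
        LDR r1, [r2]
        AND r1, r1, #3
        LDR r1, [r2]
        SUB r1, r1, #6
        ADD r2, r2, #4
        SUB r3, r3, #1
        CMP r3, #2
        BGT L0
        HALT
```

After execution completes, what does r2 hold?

12

after MOV r1, #7: r1=7
after MOV r3, #5: r3=5
after MOV r2, #0: r2=0
after LDR r1, [r2]: r1=M[0]=-6
after SUB r1, r1, #9: r1=(-6)-9=-15
after LDR r1, [r2]: r1=M[0]=-6
after AND r1, r1, #3: r1=(-6)&3=2
after LDR r1, [r2]: r1=M[0]=-6
after SUB r1, r1, #6: r1=(-6)-6=-12
after ADD r2, r2, #4: r2=0+4=4
after SUB r3, r3, #1: r3=5-1=4
CMP r3, #2  (cmp 4,2)
BGT L0: taken
after LDR r1, [r2]: r1=M[4]=4
after SUB r1, r1, #9: r1=4-9=-5
after LDR r1, [r2]: r1=M[4]=4
after AND r1, r1, #3: r1=4&3=0
after LDR r1, [r2]: r1=M[4]=4
after SUB r1, r1, #6: r1=4-6=-2
after ADD r2, r2, #4: r2=4+4=8
after SUB r3, r3, #1: r3=4-1=3
CMP r3, #2  (cmp 3,2)
BGT L0: taken
after LDR r1, [r2]: r1=M[8]=17
after SUB r1, r1, #9: r1=17-9=8
after LDR r1, [r2]: r1=M[8]=17
after AND r1, r1, #3: r1=17&3=1
after LDR r1, [r2]: r1=M[8]=17
after SUB r1, r1, #6: r1=17-6=11
after ADD r2, r2, #4: r2=8+4=12
after SUB r3, r3, #1: r3=3-1=2
CMP r3, #2  (cmp 2,2)
BGT L0: not taken
halt.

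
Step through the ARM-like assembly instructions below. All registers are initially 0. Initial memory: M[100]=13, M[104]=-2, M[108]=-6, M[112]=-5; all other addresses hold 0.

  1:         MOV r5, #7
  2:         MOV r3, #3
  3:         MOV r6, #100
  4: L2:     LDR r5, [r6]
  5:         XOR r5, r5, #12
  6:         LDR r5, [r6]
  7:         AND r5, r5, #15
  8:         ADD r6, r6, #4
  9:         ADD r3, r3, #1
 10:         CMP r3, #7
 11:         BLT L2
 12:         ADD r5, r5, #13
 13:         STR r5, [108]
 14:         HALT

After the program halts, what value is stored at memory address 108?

24

MOV r5, #7 → r5=7
MOV r3, #3 → r3=3
MOV r6, #100 → r6=100
LDR r5, [r6] → r5=M[100]=13
XOR r5, r5, #12 → r5=13^12=1
LDR r5, [r6] → r5=M[100]=13
AND r5, r5, #15 → r5=13&15=13
ADD r6, r6, #4 → r6=100+4=104
ADD r3, r3, #1 → r3=3+1=4
CMP r3, #7  (cmp 4,7)
BLT L2: taken
LDR r5, [r6] → r5=M[104]=-2
XOR r5, r5, #12 → r5=(-2)^12=-14
LDR r5, [r6] → r5=M[104]=-2
AND r5, r5, #15 → r5=(-2)&15=14
ADD r6, r6, #4 → r6=104+4=108
ADD r3, r3, #1 → r3=4+1=5
CMP r3, #7  (cmp 5,7)
BLT L2: taken
LDR r5, [r6] → r5=M[108]=-6
XOR r5, r5, #12 → r5=(-6)^12=-10
LDR r5, [r6] → r5=M[108]=-6
AND r5, r5, #15 → r5=(-6)&15=10
ADD r6, r6, #4 → r6=108+4=112
ADD r3, r3, #1 → r3=5+1=6
CMP r3, #7  (cmp 6,7)
BLT L2: taken
LDR r5, [r6] → r5=M[112]=-5
XOR r5, r5, #12 → r5=(-5)^12=-9
LDR r5, [r6] → r5=M[112]=-5
AND r5, r5, #15 → r5=(-5)&15=11
ADD r6, r6, #4 → r6=112+4=116
ADD r3, r3, #1 → r3=6+1=7
CMP r3, #7  (cmp 7,7)
BLT L2: not taken
ADD r5, r5, #13 → r5=11+13=24
STR r5, [108] → M[108]=24
halt.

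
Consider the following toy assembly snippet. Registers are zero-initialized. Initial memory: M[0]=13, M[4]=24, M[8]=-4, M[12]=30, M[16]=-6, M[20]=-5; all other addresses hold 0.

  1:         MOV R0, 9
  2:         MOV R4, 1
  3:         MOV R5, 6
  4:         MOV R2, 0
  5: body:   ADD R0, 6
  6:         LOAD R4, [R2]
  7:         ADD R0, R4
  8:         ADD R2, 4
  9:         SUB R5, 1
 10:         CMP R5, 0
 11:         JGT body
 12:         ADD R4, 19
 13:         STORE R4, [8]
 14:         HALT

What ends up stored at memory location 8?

14

after MOV R0, 9: R0=9
after MOV R4, 1: R4=1
after MOV R5, 6: R5=6
after MOV R2, 0: R2=0
after ADD R0, 6: R0=9+6=15
after LOAD R4, [R2]: R4=M[0]=13
after ADD R0, R4: R0=15+13=28
after ADD R2, 4: R2=0+4=4
after SUB R5, 1: R5=6-1=5
CMP R5, 0  (cmp 5,0)
JGT body: taken
after ADD R0, 6: R0=28+6=34
after LOAD R4, [R2]: R4=M[4]=24
after ADD R0, R4: R0=34+24=58
after ADD R2, 4: R2=4+4=8
after SUB R5, 1: R5=5-1=4
CMP R5, 0  (cmp 4,0)
JGT body: taken
after ADD R0, 6: R0=58+6=64
after LOAD R4, [R2]: R4=M[8]=-4
after ADD R0, R4: R0=64+(-4)=60
after ADD R2, 4: R2=8+4=12
after SUB R5, 1: R5=4-1=3
CMP R5, 0  (cmp 3,0)
JGT body: taken
after ADD R0, 6: R0=60+6=66
after LOAD R4, [R2]: R4=M[12]=30
after ADD R0, R4: R0=66+30=96
after ADD R2, 4: R2=12+4=16
after SUB R5, 1: R5=3-1=2
CMP R5, 0  (cmp 2,0)
JGT body: taken
after ADD R0, 6: R0=96+6=102
after LOAD R4, [R2]: R4=M[16]=-6
after ADD R0, R4: R0=102+(-6)=96
after ADD R2, 4: R2=16+4=20
after SUB R5, 1: R5=2-1=1
CMP R5, 0  (cmp 1,0)
JGT body: taken
after ADD R0, 6: R0=96+6=102
after LOAD R4, [R2]: R4=M[20]=-5
after ADD R0, R4: R0=102+(-5)=97
after ADD R2, 4: R2=20+4=24
after SUB R5, 1: R5=1-1=0
CMP R5, 0  (cmp 0,0)
JGT body: not taken
after ADD R4, 19: R4=(-5)+19=14
STORE R4, [8] → M[8]=14
halt.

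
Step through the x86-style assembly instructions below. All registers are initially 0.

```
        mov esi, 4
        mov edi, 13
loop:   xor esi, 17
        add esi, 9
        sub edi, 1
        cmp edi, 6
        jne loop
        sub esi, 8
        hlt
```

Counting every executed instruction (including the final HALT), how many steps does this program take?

39

esi=4
edi=13
esi=4^17=21
esi=21+9=30
edi=13-1=12
cmp edi, 6  (cmp 12,6)
jne loop: taken
esi=30^17=15
esi=15+9=24
edi=12-1=11
cmp edi, 6  (cmp 11,6)
jne loop: taken
esi=24^17=9
esi=9+9=18
edi=11-1=10
cmp edi, 6  (cmp 10,6)
jne loop: taken
esi=18^17=3
esi=3+9=12
edi=10-1=9
cmp edi, 6  (cmp 9,6)
jne loop: taken
esi=12^17=29
esi=29+9=38
edi=9-1=8
cmp edi, 6  (cmp 8,6)
jne loop: taken
esi=38^17=55
esi=55+9=64
edi=8-1=7
cmp edi, 6  (cmp 7,6)
jne loop: taken
esi=64^17=81
esi=81+9=90
edi=7-1=6
cmp edi, 6  (cmp 6,6)
jne loop: not taken
esi=90-8=82
halt.
Total executed instructions: 39.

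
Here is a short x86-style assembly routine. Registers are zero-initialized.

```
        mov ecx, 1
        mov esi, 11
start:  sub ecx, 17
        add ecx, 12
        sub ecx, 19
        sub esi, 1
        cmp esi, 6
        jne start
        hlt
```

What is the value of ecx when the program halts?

ecx=1
esi=11
ecx=1-17=-16
ecx=(-16)+12=-4
ecx=(-4)-19=-23
esi=11-1=10
cmp esi, 6  (cmp 10,6)
jne start: taken
ecx=(-23)-17=-40
ecx=(-40)+12=-28
ecx=(-28)-19=-47
esi=10-1=9
cmp esi, 6  (cmp 9,6)
jne start: taken
ecx=(-47)-17=-64
ecx=(-64)+12=-52
ecx=(-52)-19=-71
esi=9-1=8
cmp esi, 6  (cmp 8,6)
jne start: taken
ecx=(-71)-17=-88
ecx=(-88)+12=-76
ecx=(-76)-19=-95
esi=8-1=7
cmp esi, 6  (cmp 7,6)
jne start: taken
ecx=(-95)-17=-112
ecx=(-112)+12=-100
ecx=(-100)-19=-119
esi=7-1=6
cmp esi, 6  (cmp 6,6)
jne start: not taken
halt.

-119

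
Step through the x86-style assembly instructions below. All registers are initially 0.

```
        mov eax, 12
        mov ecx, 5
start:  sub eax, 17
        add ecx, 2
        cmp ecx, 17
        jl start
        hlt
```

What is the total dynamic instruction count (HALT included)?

eax=12
ecx=5
eax=12-17=-5
ecx=5+2=7
cmp ecx, 17  (cmp 7,17)
jl start: taken
eax=(-5)-17=-22
ecx=7+2=9
cmp ecx, 17  (cmp 9,17)
jl start: taken
eax=(-22)-17=-39
ecx=9+2=11
cmp ecx, 17  (cmp 11,17)
jl start: taken
eax=(-39)-17=-56
ecx=11+2=13
cmp ecx, 17  (cmp 13,17)
jl start: taken
eax=(-56)-17=-73
ecx=13+2=15
cmp ecx, 17  (cmp 15,17)
jl start: taken
eax=(-73)-17=-90
ecx=15+2=17
cmp ecx, 17  (cmp 17,17)
jl start: not taken
halt.
Total executed instructions: 27.

27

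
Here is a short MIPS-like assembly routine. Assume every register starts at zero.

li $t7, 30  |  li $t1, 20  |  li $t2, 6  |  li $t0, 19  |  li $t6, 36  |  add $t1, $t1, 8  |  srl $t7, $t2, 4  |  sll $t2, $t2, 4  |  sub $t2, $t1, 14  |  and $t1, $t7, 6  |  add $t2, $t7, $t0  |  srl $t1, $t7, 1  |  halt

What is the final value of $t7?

0

after li $t7, 30: $t7=30
after li $t1, 20: $t1=20
after li $t2, 6: $t2=6
after li $t0, 19: $t0=19
after li $t6, 36: $t6=36
after add $t1, $t1, 8: $t1=20+8=28
after srl $t7, $t2, 4: $t7=6>>4=0
after sll $t2, $t2, 4: $t2=6<<4=96
after sub $t2, $t1, 14: $t2=28-14=14
after and $t1, $t7, 6: $t1=0&6=0
after add $t2, $t7, $t0: $t2=0+19=19
after srl $t1, $t7, 1: $t1=0>>1=0
halt.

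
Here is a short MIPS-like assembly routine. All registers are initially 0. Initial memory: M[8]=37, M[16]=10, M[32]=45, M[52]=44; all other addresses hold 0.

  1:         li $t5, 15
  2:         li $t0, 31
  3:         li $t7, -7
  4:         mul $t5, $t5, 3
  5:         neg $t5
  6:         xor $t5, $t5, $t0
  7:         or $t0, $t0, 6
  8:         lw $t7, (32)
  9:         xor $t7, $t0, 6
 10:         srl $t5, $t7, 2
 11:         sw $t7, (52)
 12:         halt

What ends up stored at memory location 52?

$t5=15
$t0=31
$t7=-7
$t5=15*3=45
$t5=-(45)=-45
$t5=(-45)^31=-52
$t0=31|6=31
$t7=M[32]=45
$t7=31^6=25
$t5=25>>2=6
sw $t7, (52) → M[52]=25
halt.

25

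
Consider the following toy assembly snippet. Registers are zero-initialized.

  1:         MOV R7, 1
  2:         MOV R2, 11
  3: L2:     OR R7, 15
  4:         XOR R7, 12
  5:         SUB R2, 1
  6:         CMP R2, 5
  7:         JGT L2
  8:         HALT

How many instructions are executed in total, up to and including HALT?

R7=1
R2=11
R7=1|15=15
R7=15^12=3
R2=11-1=10
CMP R2, 5  (cmp 10,5)
JGT L2: taken
R7=3|15=15
R7=15^12=3
R2=10-1=9
CMP R2, 5  (cmp 9,5)
JGT L2: taken
R7=3|15=15
R7=15^12=3
R2=9-1=8
CMP R2, 5  (cmp 8,5)
JGT L2: taken
R7=3|15=15
R7=15^12=3
R2=8-1=7
CMP R2, 5  (cmp 7,5)
JGT L2: taken
R7=3|15=15
R7=15^12=3
R2=7-1=6
CMP R2, 5  (cmp 6,5)
JGT L2: taken
R7=3|15=15
R7=15^12=3
R2=6-1=5
CMP R2, 5  (cmp 5,5)
JGT L2: not taken
halt.
Total executed instructions: 33.

33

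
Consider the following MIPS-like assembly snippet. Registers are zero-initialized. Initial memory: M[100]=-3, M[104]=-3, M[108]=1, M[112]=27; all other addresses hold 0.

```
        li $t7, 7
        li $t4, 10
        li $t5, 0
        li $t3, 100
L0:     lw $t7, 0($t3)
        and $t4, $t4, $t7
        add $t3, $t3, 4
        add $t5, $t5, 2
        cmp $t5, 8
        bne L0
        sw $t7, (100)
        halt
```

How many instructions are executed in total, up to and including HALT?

li $t7, 7 → $t7=7
li $t4, 10 → $t4=10
li $t5, 0 → $t5=0
li $t3, 100 → $t3=100
lw $t7, 0($t3) → $t7=M[100]=-3
and $t4, $t4, $t7 → $t4=10&(-3)=8
add $t3, $t3, 4 → $t3=100+4=104
add $t5, $t5, 2 → $t5=0+2=2
cmp $t5, 8  (cmp 2,8)
bne L0: taken
lw $t7, 0($t3) → $t7=M[104]=-3
and $t4, $t4, $t7 → $t4=8&(-3)=8
add $t3, $t3, 4 → $t3=104+4=108
add $t5, $t5, 2 → $t5=2+2=4
cmp $t5, 8  (cmp 4,8)
bne L0: taken
lw $t7, 0($t3) → $t7=M[108]=1
and $t4, $t4, $t7 → $t4=8&1=0
add $t3, $t3, 4 → $t3=108+4=112
add $t5, $t5, 2 → $t5=4+2=6
cmp $t5, 8  (cmp 6,8)
bne L0: taken
lw $t7, 0($t3) → $t7=M[112]=27
and $t4, $t4, $t7 → $t4=0&27=0
add $t3, $t3, 4 → $t3=112+4=116
add $t5, $t5, 2 → $t5=6+2=8
cmp $t5, 8  (cmp 8,8)
bne L0: not taken
sw $t7, (100) → M[100]=27
halt.
Total executed instructions: 30.

30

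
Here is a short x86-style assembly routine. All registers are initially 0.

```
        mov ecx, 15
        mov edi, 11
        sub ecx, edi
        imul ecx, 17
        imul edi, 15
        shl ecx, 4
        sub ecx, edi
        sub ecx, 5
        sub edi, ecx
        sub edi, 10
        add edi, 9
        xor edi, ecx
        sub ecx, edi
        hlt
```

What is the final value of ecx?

1278

ecx=15
edi=11
ecx=15-11=4
ecx=4*17=68
edi=11*15=165
ecx=68<<4=1088
ecx=1088-165=923
ecx=923-5=918
edi=165-918=-753
edi=(-753)-10=-763
edi=(-763)+9=-754
edi=(-754)^918=-360
ecx=918-(-360)=1278
halt.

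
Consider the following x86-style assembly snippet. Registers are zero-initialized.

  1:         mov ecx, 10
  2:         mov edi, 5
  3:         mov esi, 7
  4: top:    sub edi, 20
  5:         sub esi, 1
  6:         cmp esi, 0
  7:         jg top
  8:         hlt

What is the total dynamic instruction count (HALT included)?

32

ecx=10
edi=5
esi=7
edi=5-20=-15
esi=7-1=6
cmp esi, 0  (cmp 6,0)
jg top: taken
edi=(-15)-20=-35
esi=6-1=5
cmp esi, 0  (cmp 5,0)
jg top: taken
edi=(-35)-20=-55
esi=5-1=4
cmp esi, 0  (cmp 4,0)
jg top: taken
edi=(-55)-20=-75
esi=4-1=3
cmp esi, 0  (cmp 3,0)
jg top: taken
edi=(-75)-20=-95
esi=3-1=2
cmp esi, 0  (cmp 2,0)
jg top: taken
edi=(-95)-20=-115
esi=2-1=1
cmp esi, 0  (cmp 1,0)
jg top: taken
edi=(-115)-20=-135
esi=1-1=0
cmp esi, 0  (cmp 0,0)
jg top: not taken
halt.
Total executed instructions: 32.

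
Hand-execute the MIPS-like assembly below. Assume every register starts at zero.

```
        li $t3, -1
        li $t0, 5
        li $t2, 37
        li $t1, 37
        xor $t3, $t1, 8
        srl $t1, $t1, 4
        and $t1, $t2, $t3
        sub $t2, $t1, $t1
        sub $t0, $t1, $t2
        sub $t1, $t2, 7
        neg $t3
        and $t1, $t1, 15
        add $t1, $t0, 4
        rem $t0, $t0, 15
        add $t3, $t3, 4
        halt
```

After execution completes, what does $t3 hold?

-41

$t3=-1
$t0=5
$t2=37
$t1=37
$t3=37^8=45
$t1=37>>4=2
$t1=37&45=37
$t2=37-37=0
$t0=37-0=37
$t1=0-7=-7
$t3=-(45)=-45
$t1=(-7)&15=9
$t1=37+4=41
$t0=37%15=7
$t3=(-45)+4=-41
halt.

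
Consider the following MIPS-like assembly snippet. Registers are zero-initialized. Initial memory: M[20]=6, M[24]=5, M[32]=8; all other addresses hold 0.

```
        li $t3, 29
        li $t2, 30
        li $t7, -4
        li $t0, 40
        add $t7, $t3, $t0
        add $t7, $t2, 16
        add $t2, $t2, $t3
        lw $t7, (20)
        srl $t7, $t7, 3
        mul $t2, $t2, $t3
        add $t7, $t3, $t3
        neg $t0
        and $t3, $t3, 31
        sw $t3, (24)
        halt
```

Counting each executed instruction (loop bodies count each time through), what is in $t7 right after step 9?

li $t3, 29 → $t3=29
li $t2, 30 → $t2=30
li $t7, -4 → $t7=-4
li $t0, 40 → $t0=40
add $t7, $t3, $t0 → $t7=29+40=69
add $t7, $t2, 16 → $t7=30+16=46
add $t2, $t2, $t3 → $t2=30+29=59
lw $t7, (20) → $t7=M[20]=6
srl $t7, $t7, 3 → $t7=6>>3=0
After step 9: $t7 = 0.

0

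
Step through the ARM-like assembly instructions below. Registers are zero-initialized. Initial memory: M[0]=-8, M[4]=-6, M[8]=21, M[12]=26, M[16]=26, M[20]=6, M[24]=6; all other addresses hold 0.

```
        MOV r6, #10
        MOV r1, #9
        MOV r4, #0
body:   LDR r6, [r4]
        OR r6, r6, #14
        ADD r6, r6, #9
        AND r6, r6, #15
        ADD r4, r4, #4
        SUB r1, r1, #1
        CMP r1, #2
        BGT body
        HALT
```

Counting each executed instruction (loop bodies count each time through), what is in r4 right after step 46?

after MOV r6, #10: r6=10
after MOV r1, #9: r1=9
after MOV r4, #0: r4=0
after LDR r6, [r4]: r6=M[0]=-8
after OR r6, r6, #14: r6=(-8)|14=-2
after ADD r6, r6, #9: r6=(-2)+9=7
after AND r6, r6, #15: r6=7&15=7
after ADD r4, r4, #4: r4=0+4=4
after SUB r1, r1, #1: r1=9-1=8
CMP r1, #2  (cmp 8,2)
BGT body: taken
after LDR r6, [r4]: r6=M[4]=-6
after OR r6, r6, #14: r6=(-6)|14=-2
after ADD r6, r6, #9: r6=(-2)+9=7
after AND r6, r6, #15: r6=7&15=7
after ADD r4, r4, #4: r4=4+4=8
after SUB r1, r1, #1: r1=8-1=7
CMP r1, #2  (cmp 7,2)
BGT body: taken
after LDR r6, [r4]: r6=M[8]=21
after OR r6, r6, #14: r6=21|14=31
after ADD r6, r6, #9: r6=31+9=40
after AND r6, r6, #15: r6=40&15=8
after ADD r4, r4, #4: r4=8+4=12
after SUB r1, r1, #1: r1=7-1=6
CMP r1, #2  (cmp 6,2)
BGT body: taken
after LDR r6, [r4]: r6=M[12]=26
after OR r6, r6, #14: r6=26|14=30
after ADD r6, r6, #9: r6=30+9=39
after AND r6, r6, #15: r6=39&15=7
after ADD r4, r4, #4: r4=12+4=16
after SUB r1, r1, #1: r1=6-1=5
CMP r1, #2  (cmp 5,2)
BGT body: taken
after LDR r6, [r4]: r6=M[16]=26
after OR r6, r6, #14: r6=26|14=30
after ADD r6, r6, #9: r6=30+9=39
after AND r6, r6, #15: r6=39&15=7
after ADD r4, r4, #4: r4=16+4=20
after SUB r1, r1, #1: r1=5-1=4
CMP r1, #2  (cmp 4,2)
BGT body: taken
after LDR r6, [r4]: r6=M[20]=6
after OR r6, r6, #14: r6=6|14=14
after ADD r6, r6, #9: r6=14+9=23
After step 46: r4 = 20.

20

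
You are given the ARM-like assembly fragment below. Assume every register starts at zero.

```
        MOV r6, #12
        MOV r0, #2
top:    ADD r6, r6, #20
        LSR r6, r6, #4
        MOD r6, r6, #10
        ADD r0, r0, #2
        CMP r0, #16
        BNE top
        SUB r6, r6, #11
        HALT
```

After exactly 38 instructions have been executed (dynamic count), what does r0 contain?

14

after MOV r6, #12: r6=12
after MOV r0, #2: r0=2
after ADD r6, r6, #20: r6=12+20=32
after LSR r6, r6, #4: r6=32>>4=2
after MOD r6, r6, #10: r6=2%10=2
after ADD r0, r0, #2: r0=2+2=4
CMP r0, #16  (cmp 4,16)
BNE top: taken
after ADD r6, r6, #20: r6=2+20=22
after LSR r6, r6, #4: r6=22>>4=1
after MOD r6, r6, #10: r6=1%10=1
after ADD r0, r0, #2: r0=4+2=6
CMP r0, #16  (cmp 6,16)
BNE top: taken
after ADD r6, r6, #20: r6=1+20=21
after LSR r6, r6, #4: r6=21>>4=1
after MOD r6, r6, #10: r6=1%10=1
after ADD r0, r0, #2: r0=6+2=8
CMP r0, #16  (cmp 8,16)
BNE top: taken
after ADD r6, r6, #20: r6=1+20=21
after LSR r6, r6, #4: r6=21>>4=1
after MOD r6, r6, #10: r6=1%10=1
after ADD r0, r0, #2: r0=8+2=10
CMP r0, #16  (cmp 10,16)
BNE top: taken
after ADD r6, r6, #20: r6=1+20=21
after LSR r6, r6, #4: r6=21>>4=1
after MOD r6, r6, #10: r6=1%10=1
after ADD r0, r0, #2: r0=10+2=12
CMP r0, #16  (cmp 12,16)
BNE top: taken
after ADD r6, r6, #20: r6=1+20=21
after LSR r6, r6, #4: r6=21>>4=1
after MOD r6, r6, #10: r6=1%10=1
after ADD r0, r0, #2: r0=12+2=14
CMP r0, #16  (cmp 14,16)
BNE top: taken
After step 38: r0 = 14.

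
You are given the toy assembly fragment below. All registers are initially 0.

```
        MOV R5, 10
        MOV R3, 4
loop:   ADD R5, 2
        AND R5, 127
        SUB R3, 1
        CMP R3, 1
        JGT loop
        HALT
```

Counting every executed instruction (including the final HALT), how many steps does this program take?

MOV R5, 10 → R5=10
MOV R3, 4 → R3=4
ADD R5, 2 → R5=10+2=12
AND R5, 127 → R5=12&127=12
SUB R3, 1 → R3=4-1=3
CMP R3, 1  (cmp 3,1)
JGT loop: taken
ADD R5, 2 → R5=12+2=14
AND R5, 127 → R5=14&127=14
SUB R3, 1 → R3=3-1=2
CMP R3, 1  (cmp 2,1)
JGT loop: taken
ADD R5, 2 → R5=14+2=16
AND R5, 127 → R5=16&127=16
SUB R3, 1 → R3=2-1=1
CMP R3, 1  (cmp 1,1)
JGT loop: not taken
halt.
Total executed instructions: 18.

18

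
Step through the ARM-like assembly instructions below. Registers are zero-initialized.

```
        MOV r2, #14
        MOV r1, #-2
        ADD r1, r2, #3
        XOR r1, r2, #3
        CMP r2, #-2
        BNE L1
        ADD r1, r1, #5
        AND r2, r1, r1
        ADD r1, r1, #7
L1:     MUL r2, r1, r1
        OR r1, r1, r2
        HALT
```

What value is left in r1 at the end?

173

MOV r2, #14 → r2=14
MOV r1, #-2 → r1=-2
ADD r1, r2, #3 → r1=14+3=17
XOR r1, r2, #3 → r1=14^3=13
CMP r2, #-2  (cmp 14,-2)
BNE L1: taken
MUL r2, r1, r1 → r2=13*13=169
OR r1, r1, r2 → r1=13|169=173
halt.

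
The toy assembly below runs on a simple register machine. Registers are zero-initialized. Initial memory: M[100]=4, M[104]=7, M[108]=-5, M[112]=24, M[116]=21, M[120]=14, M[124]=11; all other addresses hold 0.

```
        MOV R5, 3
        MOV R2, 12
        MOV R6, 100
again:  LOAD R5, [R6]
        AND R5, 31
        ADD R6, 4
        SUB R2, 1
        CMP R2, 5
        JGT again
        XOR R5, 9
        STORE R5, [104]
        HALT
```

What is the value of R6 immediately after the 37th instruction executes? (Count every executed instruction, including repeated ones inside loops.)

124

after MOV R5, 3: R5=3
after MOV R2, 12: R2=12
after MOV R6, 100: R6=100
after LOAD R5, [R6]: R5=M[100]=4
after AND R5, 31: R5=4&31=4
after ADD R6, 4: R6=100+4=104
after SUB R2, 1: R2=12-1=11
CMP R2, 5  (cmp 11,5)
JGT again: taken
after LOAD R5, [R6]: R5=M[104]=7
after AND R5, 31: R5=7&31=7
after ADD R6, 4: R6=104+4=108
after SUB R2, 1: R2=11-1=10
CMP R2, 5  (cmp 10,5)
JGT again: taken
after LOAD R5, [R6]: R5=M[108]=-5
after AND R5, 31: R5=(-5)&31=27
after ADD R6, 4: R6=108+4=112
after SUB R2, 1: R2=10-1=9
CMP R2, 5  (cmp 9,5)
JGT again: taken
after LOAD R5, [R6]: R5=M[112]=24
after AND R5, 31: R5=24&31=24
after ADD R6, 4: R6=112+4=116
after SUB R2, 1: R2=9-1=8
CMP R2, 5  (cmp 8,5)
JGT again: taken
after LOAD R5, [R6]: R5=M[116]=21
after AND R5, 31: R5=21&31=21
after ADD R6, 4: R6=116+4=120
after SUB R2, 1: R2=8-1=7
CMP R2, 5  (cmp 7,5)
JGT again: taken
after LOAD R5, [R6]: R5=M[120]=14
after AND R5, 31: R5=14&31=14
after ADD R6, 4: R6=120+4=124
after SUB R2, 1: R2=7-1=6
After step 37: R6 = 124.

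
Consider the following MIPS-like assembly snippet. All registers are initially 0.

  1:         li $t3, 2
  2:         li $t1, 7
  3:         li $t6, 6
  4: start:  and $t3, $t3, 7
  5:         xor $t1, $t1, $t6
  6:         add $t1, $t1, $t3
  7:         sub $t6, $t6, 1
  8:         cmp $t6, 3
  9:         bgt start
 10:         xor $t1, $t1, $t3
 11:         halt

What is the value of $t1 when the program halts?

12

$t3=2
$t1=7
$t6=6
$t3=2&7=2
$t1=7^6=1
$t1=1+2=3
$t6=6-1=5
cmp $t6, 3  (cmp 5,3)
bgt start: taken
$t3=2&7=2
$t1=3^5=6
$t1=6+2=8
$t6=5-1=4
cmp $t6, 3  (cmp 4,3)
bgt start: taken
$t3=2&7=2
$t1=8^4=12
$t1=12+2=14
$t6=4-1=3
cmp $t6, 3  (cmp 3,3)
bgt start: not taken
$t1=14^2=12
halt.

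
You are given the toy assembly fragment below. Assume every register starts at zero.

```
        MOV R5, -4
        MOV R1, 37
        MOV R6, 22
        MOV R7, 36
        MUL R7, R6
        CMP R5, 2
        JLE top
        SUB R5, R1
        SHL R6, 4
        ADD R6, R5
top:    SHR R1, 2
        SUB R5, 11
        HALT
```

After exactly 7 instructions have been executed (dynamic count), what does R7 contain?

792

after MOV R5, -4: R5=-4
after MOV R1, 37: R1=37
after MOV R6, 22: R6=22
after MOV R7, 36: R7=36
after MUL R7, R6: R7=36*22=792
CMP R5, 2  (cmp -4,2)
JLE top: taken
After step 7: R7 = 792.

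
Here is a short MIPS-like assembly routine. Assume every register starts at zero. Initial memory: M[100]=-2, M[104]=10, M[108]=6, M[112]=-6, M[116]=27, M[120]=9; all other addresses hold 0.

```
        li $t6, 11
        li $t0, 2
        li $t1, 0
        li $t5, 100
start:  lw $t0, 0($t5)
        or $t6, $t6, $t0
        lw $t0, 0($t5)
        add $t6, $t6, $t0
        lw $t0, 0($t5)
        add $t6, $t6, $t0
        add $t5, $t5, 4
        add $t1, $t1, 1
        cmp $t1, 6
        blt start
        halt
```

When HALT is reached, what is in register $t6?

79

$t6=11
$t0=2
$t1=0
$t5=100
$t0=M[100]=-2
$t6=11|(-2)=-1
$t0=M[100]=-2
$t6=(-1)+(-2)=-3
$t0=M[100]=-2
$t6=(-3)+(-2)=-5
$t5=100+4=104
$t1=0+1=1
cmp $t1, 6  (cmp 1,6)
blt start: taken
$t0=M[104]=10
$t6=(-5)|10=-5
$t0=M[104]=10
$t6=(-5)+10=5
$t0=M[104]=10
$t6=5+10=15
$t5=104+4=108
$t1=1+1=2
cmp $t1, 6  (cmp 2,6)
blt start: taken
$t0=M[108]=6
$t6=15|6=15
$t0=M[108]=6
$t6=15+6=21
$t0=M[108]=6
$t6=21+6=27
$t5=108+4=112
$t1=2+1=3
cmp $t1, 6  (cmp 3,6)
blt start: taken
$t0=M[112]=-6
$t6=27|(-6)=-5
$t0=M[112]=-6
$t6=(-5)+(-6)=-11
$t0=M[112]=-6
$t6=(-11)+(-6)=-17
$t5=112+4=116
$t1=3+1=4
cmp $t1, 6  (cmp 4,6)
blt start: taken
$t0=M[116]=27
$t6=(-17)|27=-1
$t0=M[116]=27
$t6=(-1)+27=26
$t0=M[116]=27
$t6=26+27=53
$t5=116+4=120
$t1=4+1=5
cmp $t1, 6  (cmp 5,6)
blt start: taken
$t0=M[120]=9
$t6=53|9=61
$t0=M[120]=9
$t6=61+9=70
$t0=M[120]=9
$t6=70+9=79
$t5=120+4=124
$t1=5+1=6
cmp $t1, 6  (cmp 6,6)
blt start: not taken
halt.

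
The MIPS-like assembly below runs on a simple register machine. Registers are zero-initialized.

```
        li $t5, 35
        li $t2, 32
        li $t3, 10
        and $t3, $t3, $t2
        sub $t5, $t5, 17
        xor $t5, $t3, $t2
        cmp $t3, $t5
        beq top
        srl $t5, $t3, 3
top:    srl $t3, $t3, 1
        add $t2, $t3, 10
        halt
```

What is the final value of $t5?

0

after li $t5, 35: $t5=35
after li $t2, 32: $t2=32
after li $t3, 10: $t3=10
after and $t3, $t3, $t2: $t3=10&32=0
after sub $t5, $t5, 17: $t5=35-17=18
after xor $t5, $t3, $t2: $t5=0^32=32
cmp $t3, $t5  (cmp 0,32)
beq top: not taken
after srl $t5, $t3, 3: $t5=0>>3=0
after srl $t3, $t3, 1: $t3=0>>1=0
after add $t2, $t3, 10: $t2=0+10=10
halt.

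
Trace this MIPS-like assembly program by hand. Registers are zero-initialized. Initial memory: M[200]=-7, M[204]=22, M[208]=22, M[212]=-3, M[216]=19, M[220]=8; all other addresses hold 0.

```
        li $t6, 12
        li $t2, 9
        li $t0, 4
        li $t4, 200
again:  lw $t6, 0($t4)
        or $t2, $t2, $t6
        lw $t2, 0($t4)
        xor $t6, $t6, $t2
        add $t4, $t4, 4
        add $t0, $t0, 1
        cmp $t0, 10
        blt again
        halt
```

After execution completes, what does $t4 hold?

$t6=12
$t2=9
$t0=4
$t4=200
$t6=M[200]=-7
$t2=9|(-7)=-7
$t2=M[200]=-7
$t6=(-7)^(-7)=0
$t4=200+4=204
$t0=4+1=5
cmp $t0, 10  (cmp 5,10)
blt again: taken
$t6=M[204]=22
$t2=(-7)|22=-1
$t2=M[204]=22
$t6=22^22=0
$t4=204+4=208
$t0=5+1=6
cmp $t0, 10  (cmp 6,10)
blt again: taken
$t6=M[208]=22
$t2=22|22=22
$t2=M[208]=22
$t6=22^22=0
$t4=208+4=212
$t0=6+1=7
cmp $t0, 10  (cmp 7,10)
blt again: taken
$t6=M[212]=-3
$t2=22|(-3)=-1
$t2=M[212]=-3
$t6=(-3)^(-3)=0
$t4=212+4=216
$t0=7+1=8
cmp $t0, 10  (cmp 8,10)
blt again: taken
$t6=M[216]=19
$t2=(-3)|19=-1
$t2=M[216]=19
$t6=19^19=0
$t4=216+4=220
$t0=8+1=9
cmp $t0, 10  (cmp 9,10)
blt again: taken
$t6=M[220]=8
$t2=19|8=27
$t2=M[220]=8
$t6=8^8=0
$t4=220+4=224
$t0=9+1=10
cmp $t0, 10  (cmp 10,10)
blt again: not taken
halt.

224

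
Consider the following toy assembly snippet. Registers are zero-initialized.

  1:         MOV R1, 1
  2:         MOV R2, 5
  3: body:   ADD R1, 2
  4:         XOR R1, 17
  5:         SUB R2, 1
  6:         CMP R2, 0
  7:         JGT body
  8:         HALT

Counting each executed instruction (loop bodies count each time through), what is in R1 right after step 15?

R1=1
R2=5
R1=1+2=3
R1=3^17=18
R2=5-1=4
CMP R2, 0  (cmp 4,0)
JGT body: taken
R1=18+2=20
R1=20^17=5
R2=4-1=3
CMP R2, 0  (cmp 3,0)
JGT body: taken
R1=5+2=7
R1=7^17=22
R2=3-1=2
After step 15: R1 = 22.

22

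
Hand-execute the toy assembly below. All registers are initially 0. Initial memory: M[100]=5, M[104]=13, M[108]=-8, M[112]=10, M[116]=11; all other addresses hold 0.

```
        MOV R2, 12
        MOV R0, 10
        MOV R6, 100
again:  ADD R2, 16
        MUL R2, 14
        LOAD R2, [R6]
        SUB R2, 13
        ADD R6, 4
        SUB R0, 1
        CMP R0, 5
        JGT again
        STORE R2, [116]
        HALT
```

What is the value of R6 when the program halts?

120

R2=12
R0=10
R6=100
R2=12+16=28
R2=28*14=392
R2=M[100]=5
R2=5-13=-8
R6=100+4=104
R0=10-1=9
CMP R0, 5  (cmp 9,5)
JGT again: taken
R2=(-8)+16=8
R2=8*14=112
R2=M[104]=13
R2=13-13=0
R6=104+4=108
R0=9-1=8
CMP R0, 5  (cmp 8,5)
JGT again: taken
R2=0+16=16
R2=16*14=224
R2=M[108]=-8
R2=(-8)-13=-21
R6=108+4=112
R0=8-1=7
CMP R0, 5  (cmp 7,5)
JGT again: taken
R2=(-21)+16=-5
R2=(-5)*14=-70
R2=M[112]=10
R2=10-13=-3
R6=112+4=116
R0=7-1=6
CMP R0, 5  (cmp 6,5)
JGT again: taken
R2=(-3)+16=13
R2=13*14=182
R2=M[116]=11
R2=11-13=-2
R6=116+4=120
R0=6-1=5
CMP R0, 5  (cmp 5,5)
JGT again: not taken
STORE R2, [116] → M[116]=-2
halt.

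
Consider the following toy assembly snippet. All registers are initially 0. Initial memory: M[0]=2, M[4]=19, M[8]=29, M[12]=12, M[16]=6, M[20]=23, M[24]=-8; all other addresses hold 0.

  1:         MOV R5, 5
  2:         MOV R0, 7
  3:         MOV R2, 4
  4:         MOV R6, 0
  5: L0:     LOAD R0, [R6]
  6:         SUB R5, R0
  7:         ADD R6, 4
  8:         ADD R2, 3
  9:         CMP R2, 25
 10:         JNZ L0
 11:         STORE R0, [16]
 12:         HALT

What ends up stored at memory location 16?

-8

after MOV R5, 5: R5=5
after MOV R0, 7: R0=7
after MOV R2, 4: R2=4
after MOV R6, 0: R6=0
after LOAD R0, [R6]: R0=M[0]=2
after SUB R5, R0: R5=5-2=3
after ADD R6, 4: R6=0+4=4
after ADD R2, 3: R2=4+3=7
CMP R2, 25  (cmp 7,25)
JNZ L0: taken
after LOAD R0, [R6]: R0=M[4]=19
after SUB R5, R0: R5=3-19=-16
after ADD R6, 4: R6=4+4=8
after ADD R2, 3: R2=7+3=10
CMP R2, 25  (cmp 10,25)
JNZ L0: taken
after LOAD R0, [R6]: R0=M[8]=29
after SUB R5, R0: R5=(-16)-29=-45
after ADD R6, 4: R6=8+4=12
after ADD R2, 3: R2=10+3=13
CMP R2, 25  (cmp 13,25)
JNZ L0: taken
after LOAD R0, [R6]: R0=M[12]=12
after SUB R5, R0: R5=(-45)-12=-57
after ADD R6, 4: R6=12+4=16
after ADD R2, 3: R2=13+3=16
CMP R2, 25  (cmp 16,25)
JNZ L0: taken
after LOAD R0, [R6]: R0=M[16]=6
after SUB R5, R0: R5=(-57)-6=-63
after ADD R6, 4: R6=16+4=20
after ADD R2, 3: R2=16+3=19
CMP R2, 25  (cmp 19,25)
JNZ L0: taken
after LOAD R0, [R6]: R0=M[20]=23
after SUB R5, R0: R5=(-63)-23=-86
after ADD R6, 4: R6=20+4=24
after ADD R2, 3: R2=19+3=22
CMP R2, 25  (cmp 22,25)
JNZ L0: taken
after LOAD R0, [R6]: R0=M[24]=-8
after SUB R5, R0: R5=(-86)-(-8)=-78
after ADD R6, 4: R6=24+4=28
after ADD R2, 3: R2=22+3=25
CMP R2, 25  (cmp 25,25)
JNZ L0: not taken
STORE R0, [16] → M[16]=-8
halt.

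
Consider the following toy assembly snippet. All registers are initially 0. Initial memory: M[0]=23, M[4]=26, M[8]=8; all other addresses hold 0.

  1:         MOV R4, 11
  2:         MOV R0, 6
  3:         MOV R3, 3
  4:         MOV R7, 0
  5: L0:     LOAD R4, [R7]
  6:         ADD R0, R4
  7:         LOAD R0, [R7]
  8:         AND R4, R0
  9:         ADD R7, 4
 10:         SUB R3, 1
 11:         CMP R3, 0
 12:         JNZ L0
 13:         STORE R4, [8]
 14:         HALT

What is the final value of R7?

R4=11
R0=6
R3=3
R7=0
R4=M[0]=23
R0=6+23=29
R0=M[0]=23
R4=23&23=23
R7=0+4=4
R3=3-1=2
CMP R3, 0  (cmp 2,0)
JNZ L0: taken
R4=M[4]=26
R0=23+26=49
R0=M[4]=26
R4=26&26=26
R7=4+4=8
R3=2-1=1
CMP R3, 0  (cmp 1,0)
JNZ L0: taken
R4=M[8]=8
R0=26+8=34
R0=M[8]=8
R4=8&8=8
R7=8+4=12
R3=1-1=0
CMP R3, 0  (cmp 0,0)
JNZ L0: not taken
STORE R4, [8] → M[8]=8
halt.

12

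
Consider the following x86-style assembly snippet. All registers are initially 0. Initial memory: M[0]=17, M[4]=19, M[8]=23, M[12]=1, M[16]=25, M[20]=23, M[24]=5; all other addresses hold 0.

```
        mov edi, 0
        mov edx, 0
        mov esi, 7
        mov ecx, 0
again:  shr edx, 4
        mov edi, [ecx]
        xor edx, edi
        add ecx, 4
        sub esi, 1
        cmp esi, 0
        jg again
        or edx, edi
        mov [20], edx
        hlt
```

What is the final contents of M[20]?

mov edi, 0 → edi=0
mov edx, 0 → edx=0
mov esi, 7 → esi=7
mov ecx, 0 → ecx=0
shr edx, 4 → edx=0>>4=0
mov edi, [ecx] → edi=M[0]=17
xor edx, edi → edx=0^17=17
add ecx, 4 → ecx=0+4=4
sub esi, 1 → esi=7-1=6
cmp esi, 0  (cmp 6,0)
jg again: taken
shr edx, 4 → edx=17>>4=1
mov edi, [ecx] → edi=M[4]=19
xor edx, edi → edx=1^19=18
add ecx, 4 → ecx=4+4=8
sub esi, 1 → esi=6-1=5
cmp esi, 0  (cmp 5,0)
jg again: taken
shr edx, 4 → edx=18>>4=1
mov edi, [ecx] → edi=M[8]=23
xor edx, edi → edx=1^23=22
add ecx, 4 → ecx=8+4=12
sub esi, 1 → esi=5-1=4
cmp esi, 0  (cmp 4,0)
jg again: taken
shr edx, 4 → edx=22>>4=1
mov edi, [ecx] → edi=M[12]=1
xor edx, edi → edx=1^1=0
add ecx, 4 → ecx=12+4=16
sub esi, 1 → esi=4-1=3
cmp esi, 0  (cmp 3,0)
jg again: taken
shr edx, 4 → edx=0>>4=0
mov edi, [ecx] → edi=M[16]=25
xor edx, edi → edx=0^25=25
add ecx, 4 → ecx=16+4=20
sub esi, 1 → esi=3-1=2
cmp esi, 0  (cmp 2,0)
jg again: taken
shr edx, 4 → edx=25>>4=1
mov edi, [ecx] → edi=M[20]=23
xor edx, edi → edx=1^23=22
add ecx, 4 → ecx=20+4=24
sub esi, 1 → esi=2-1=1
cmp esi, 0  (cmp 1,0)
jg again: taken
shr edx, 4 → edx=22>>4=1
mov edi, [ecx] → edi=M[24]=5
xor edx, edi → edx=1^5=4
add ecx, 4 → ecx=24+4=28
sub esi, 1 → esi=1-1=0
cmp esi, 0  (cmp 0,0)
jg again: not taken
or edx, edi → edx=4|5=5
mov [20], edx → M[20]=5
halt.

5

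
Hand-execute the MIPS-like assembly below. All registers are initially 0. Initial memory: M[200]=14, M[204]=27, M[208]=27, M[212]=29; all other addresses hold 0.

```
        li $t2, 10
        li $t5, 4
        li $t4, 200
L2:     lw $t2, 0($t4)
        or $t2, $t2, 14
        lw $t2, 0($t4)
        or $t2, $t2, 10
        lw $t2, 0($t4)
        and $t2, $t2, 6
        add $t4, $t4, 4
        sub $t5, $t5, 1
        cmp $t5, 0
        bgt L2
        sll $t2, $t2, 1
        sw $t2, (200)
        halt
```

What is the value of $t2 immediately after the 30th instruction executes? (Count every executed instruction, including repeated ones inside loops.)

2

after li $t2, 10: $t2=10
after li $t5, 4: $t5=4
after li $t4, 200: $t4=200
after lw $t2, 0($t4): $t2=M[200]=14
after or $t2, $t2, 14: $t2=14|14=14
after lw $t2, 0($t4): $t2=M[200]=14
after or $t2, $t2, 10: $t2=14|10=14
after lw $t2, 0($t4): $t2=M[200]=14
after and $t2, $t2, 6: $t2=14&6=6
after add $t4, $t4, 4: $t4=200+4=204
after sub $t5, $t5, 1: $t5=4-1=3
cmp $t5, 0  (cmp 3,0)
bgt L2: taken
after lw $t2, 0($t4): $t2=M[204]=27
after or $t2, $t2, 14: $t2=27|14=31
after lw $t2, 0($t4): $t2=M[204]=27
after or $t2, $t2, 10: $t2=27|10=27
after lw $t2, 0($t4): $t2=M[204]=27
after and $t2, $t2, 6: $t2=27&6=2
after add $t4, $t4, 4: $t4=204+4=208
after sub $t5, $t5, 1: $t5=3-1=2
cmp $t5, 0  (cmp 2,0)
bgt L2: taken
after lw $t2, 0($t4): $t2=M[208]=27
after or $t2, $t2, 14: $t2=27|14=31
after lw $t2, 0($t4): $t2=M[208]=27
after or $t2, $t2, 10: $t2=27|10=27
after lw $t2, 0($t4): $t2=M[208]=27
after and $t2, $t2, 6: $t2=27&6=2
after add $t4, $t4, 4: $t4=208+4=212
After step 30: $t2 = 2.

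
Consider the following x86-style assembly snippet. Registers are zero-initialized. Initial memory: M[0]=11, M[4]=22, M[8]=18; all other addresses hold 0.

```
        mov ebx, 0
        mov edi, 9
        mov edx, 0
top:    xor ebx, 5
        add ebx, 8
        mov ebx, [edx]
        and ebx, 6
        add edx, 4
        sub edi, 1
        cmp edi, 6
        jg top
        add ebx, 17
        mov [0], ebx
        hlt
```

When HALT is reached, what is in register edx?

12

after mov ebx, 0: ebx=0
after mov edi, 9: edi=9
after mov edx, 0: edx=0
after xor ebx, 5: ebx=0^5=5
after add ebx, 8: ebx=5+8=13
after mov ebx, [edx]: ebx=M[0]=11
after and ebx, 6: ebx=11&6=2
after add edx, 4: edx=0+4=4
after sub edi, 1: edi=9-1=8
cmp edi, 6  (cmp 8,6)
jg top: taken
after xor ebx, 5: ebx=2^5=7
after add ebx, 8: ebx=7+8=15
after mov ebx, [edx]: ebx=M[4]=22
after and ebx, 6: ebx=22&6=6
after add edx, 4: edx=4+4=8
after sub edi, 1: edi=8-1=7
cmp edi, 6  (cmp 7,6)
jg top: taken
after xor ebx, 5: ebx=6^5=3
after add ebx, 8: ebx=3+8=11
after mov ebx, [edx]: ebx=M[8]=18
after and ebx, 6: ebx=18&6=2
after add edx, 4: edx=8+4=12
after sub edi, 1: edi=7-1=6
cmp edi, 6  (cmp 6,6)
jg top: not taken
after add ebx, 17: ebx=2+17=19
mov [0], ebx → M[0]=19
halt.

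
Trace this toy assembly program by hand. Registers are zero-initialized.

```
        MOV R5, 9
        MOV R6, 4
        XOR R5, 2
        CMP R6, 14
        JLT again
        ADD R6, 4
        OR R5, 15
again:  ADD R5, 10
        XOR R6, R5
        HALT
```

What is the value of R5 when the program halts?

R5=9
R6=4
R5=9^2=11
CMP R6, 14  (cmp 4,14)
JLT again: taken
R5=11+10=21
R6=4^21=17
halt.

21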